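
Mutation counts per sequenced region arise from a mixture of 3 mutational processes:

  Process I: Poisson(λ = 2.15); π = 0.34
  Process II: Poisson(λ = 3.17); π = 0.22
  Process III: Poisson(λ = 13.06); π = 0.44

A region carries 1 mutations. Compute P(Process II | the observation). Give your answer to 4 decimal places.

The responsibility of component k is w_k f_k(x) divided by Σ_j w_j f_j(x).
Evaluate each component's likelihood at the observed value:
  p_I = e^(−2.15)·2.15^1/1! = 0.250441
  p_II = e^(−3.17)·3.17^1/1! = 0.133151
  p_III = e^(−13.06)·13.06^1/1! = 2.78008e-05
Unnormalised posteriors:
  w_I·p_I = 0.34 × 0.250441 = 0.0851499
  w_II·p_II = 0.22 × 0.133151 = 0.0292933
  w_III·p_III = 0.44 × 2.78008e-05 = 1.22324e-05
Marginal: 0.0851499 + 0.0292933 + 1.22324e-05 = 0.114455
Responsibility of Process II: 0.0292933 / 0.114455 ≈ 0.2559

0.2559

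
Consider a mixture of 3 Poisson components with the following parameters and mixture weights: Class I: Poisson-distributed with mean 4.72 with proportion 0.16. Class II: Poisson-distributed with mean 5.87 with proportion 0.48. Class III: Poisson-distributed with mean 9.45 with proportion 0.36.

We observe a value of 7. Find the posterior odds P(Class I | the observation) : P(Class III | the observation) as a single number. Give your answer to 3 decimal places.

0.390

The posterior odds equal the prior odds times the likelihood ratio: (π_i/π_j)·(f_i(x)/f_j(x)).
Component likelihoods at x = 7:
  L_I = e^(−4.72)·4.72^7/7! = 0.0923195
  L_II = e^(−5.87)·5.87^7/7! = 0.134502
  L_III = e^(−9.45)·9.45^7/7! = 0.105077
0.0147711 / 0.0378279 ≈ 0.390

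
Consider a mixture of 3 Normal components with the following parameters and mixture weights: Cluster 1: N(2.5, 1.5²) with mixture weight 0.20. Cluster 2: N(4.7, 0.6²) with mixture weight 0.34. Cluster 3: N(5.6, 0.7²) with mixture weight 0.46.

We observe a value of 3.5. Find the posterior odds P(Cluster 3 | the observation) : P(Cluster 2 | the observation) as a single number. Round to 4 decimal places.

0.0952

Only the two components matter; the odds are (π_i f_i(x)) / (π_j f_j(x)).
Normal densities:
  f_1 = (1/(1.5·√(2π)))·exp(−(3.5−2.5)²/(2·1.5²)) = 0.265962·exp(-0.22222) = 0.212965
  f_2 = (1/(0.6·√(2π)))·exp(−(3.5−4.7)²/(2·0.6²)) = 0.664904·exp(-2.00000) = 0.0899849
  f_3 = (1/(0.7·√(2π)))·exp(−(3.5−5.6)²/(2·0.7²)) = 0.569918·exp(-4.50000) = 0.00633121
Odds = (0.46/0.34) × (0.00633121/0.0899849) = 1.35294 × 0.0703586 ≈ 0.0952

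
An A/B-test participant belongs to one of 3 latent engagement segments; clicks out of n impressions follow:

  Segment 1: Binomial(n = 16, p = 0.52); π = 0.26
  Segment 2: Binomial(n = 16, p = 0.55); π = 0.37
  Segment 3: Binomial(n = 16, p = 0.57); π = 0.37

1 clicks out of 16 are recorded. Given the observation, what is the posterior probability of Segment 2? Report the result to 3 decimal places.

P(component k | x) = π_k·f_k(x) / marginal(x), where marginal(x) = Σ_j π_j·f_j(x).
Binomial probabilities:
  p_1 = 0.000137639
  p_2 = 5.5293e-05
  p_3 = 2.89749e-05
Prior × likelihood for each component:
  π_1·p_1 = 0.26 × 0.000137639 = 3.57862e-05
  π_2·p_2 = 0.37 × 5.5293e-05 = 2.04584e-05
  π_3·p_3 = 0.37 × 2.89749e-05 = 1.07207e-05
Evidence: 3.57862e-05 + 2.04584e-05 + 1.07207e-05 = 6.69653e-05
So the posterior for Segment 2 is 2.04584e-05 / 6.69653e-05 ≈ 0.306.

0.306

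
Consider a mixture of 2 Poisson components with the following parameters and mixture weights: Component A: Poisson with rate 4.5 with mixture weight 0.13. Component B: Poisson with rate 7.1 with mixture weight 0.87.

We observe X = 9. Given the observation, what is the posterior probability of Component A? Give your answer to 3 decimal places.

Apply Bayes' rule: the posterior for each component is proportional to its prior times its likelihood at x.
Evaluate each component's likelihood at the observed value:
  p_A = e^(−4.5)·4.5^9/9! = 0.0231646
  p_B = e^(−7.1)·7.1^9/9! = 0.104249
Unnormalised posteriors:
  w_A·p_A = 0.13 × 0.0231646 = 0.0030114
  w_B·p_B = 0.87 × 0.104249 = 0.0906965
Marginal: 0.0030114 + 0.0906965 = 0.0937079
P(Component A | 9) = 0.0030114 / 0.0937079 ≈ 0.032

0.032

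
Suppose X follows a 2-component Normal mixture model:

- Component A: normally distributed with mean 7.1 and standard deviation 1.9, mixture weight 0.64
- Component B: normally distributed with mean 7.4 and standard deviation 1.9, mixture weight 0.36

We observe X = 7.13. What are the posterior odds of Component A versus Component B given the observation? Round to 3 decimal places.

Posterior odds = (w_i f_i(x)) / (w_j f_j(x)); the normalising sum cancels.
Evaluate each component's likelihood at the observed value:
  f_A = (1/(1.9·√(2π)))·exp(−(7.13−7.1)²/(2·1.9²)) = 0.209970·exp(-0.00012) = 0.209943
  f_B = (1/(1.9·√(2π)))·exp(−(7.13−7.4)²/(2·1.9²)) = 0.209970·exp(-0.01010) = 0.20786
Odds = (0.64/0.36) × (0.209943/0.20786) = 1.77778 × 1.01002 ≈ 1.796

1.796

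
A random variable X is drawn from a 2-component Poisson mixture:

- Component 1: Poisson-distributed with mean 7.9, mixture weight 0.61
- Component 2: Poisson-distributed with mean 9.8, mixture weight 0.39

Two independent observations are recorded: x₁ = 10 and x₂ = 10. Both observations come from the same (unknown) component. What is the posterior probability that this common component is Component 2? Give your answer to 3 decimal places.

By Bayes' theorem, P(k | x) = w_k f_k(x) / Σ_j w_j f_j(x).
Since both observations come from the same component, the likelihood for component k is f_k(x₁)·f_k(x₂).
  L_1 = [0.0967345] × [0.0967345] = 0.00935757
  L_2 = [0.124857] × [0.124857] = 0.0155892
Unnormalised posteriors:
  w_1·L_1 = 0.61 × 0.00935757 = 0.00570812
  w_2·L_2 = 0.39 × 0.0155892 = 0.00607978
Denominator: 0.00570812 + 0.00607978 = 0.0117879
Responsibility of Component 2: 0.00607978 / 0.0117879 ≈ 0.516

0.516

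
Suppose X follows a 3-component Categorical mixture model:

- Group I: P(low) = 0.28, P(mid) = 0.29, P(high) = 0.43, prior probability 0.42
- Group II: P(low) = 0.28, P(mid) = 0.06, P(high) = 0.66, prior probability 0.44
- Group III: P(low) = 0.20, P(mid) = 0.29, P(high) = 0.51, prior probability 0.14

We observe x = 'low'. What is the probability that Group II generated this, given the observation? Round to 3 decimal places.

Posterior ∝ prior × likelihood, so P(k | x) ∝ π_k f_k(x); normalise over all components.
Evaluate each component's likelihood at the observed value:
  L_I = P(low | comp) = 0.28
  L_II = P(low | comp) = 0.28
  L_III = P(low | comp) = 0.20
Prior × likelihood for each component:
  π_I·L_I = 0.42 × 0.28 = 0.1176
  π_II·L_II = 0.44 × 0.28 = 0.1232
  π_III·L_III = 0.14 × 0.2 = 0.028
Denominator: 0.1176 + 0.1232 + 0.028 = 0.2688
So the posterior for Group II is 0.1232 / 0.2688 ≈ 0.458.

0.458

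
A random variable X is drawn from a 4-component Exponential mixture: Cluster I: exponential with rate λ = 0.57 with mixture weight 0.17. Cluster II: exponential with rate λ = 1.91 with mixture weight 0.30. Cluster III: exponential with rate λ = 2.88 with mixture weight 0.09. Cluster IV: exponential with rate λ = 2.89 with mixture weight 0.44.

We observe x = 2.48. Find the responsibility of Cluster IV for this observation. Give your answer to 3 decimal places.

Apply Bayes' rule: the posterior for each component is proportional to its prior times its likelihood at x.
Exponential densities:
  p_I = 0.57·e^(−0.57·2.48) = 0.57·e^(−1.4136) = 0.138662
  p_II = 1.91·e^(−1.91·2.48) = 1.91·e^(−4.7368) = 0.0167443
  p_III = 2.88·e^(−2.88·2.48) = 2.88·e^(−7.1424) = 0.00227765
  p_IV = 2.89·e^(−2.89·2.48) = 2.89·e^(−7.1672) = 0.00222958
Multiply by the mixture weights:
  π_I·p_I = 0.17 × 0.138662 = 0.0235725
  π_II·p_II = 0.30 × 0.0167443 = 0.00502329
  π_III·p_III = 0.09 × 0.00227765 = 0.000204989
  π_IV·p_IV = 0.44 × 0.00222958 = 0.000981014
Evidence: 0.0235725 + 0.00502329 + 0.000204989 + 0.000981014 = 0.0297818
Responsibility of Cluster IV: 0.000981014 / 0.0297818 ≈ 0.033

0.033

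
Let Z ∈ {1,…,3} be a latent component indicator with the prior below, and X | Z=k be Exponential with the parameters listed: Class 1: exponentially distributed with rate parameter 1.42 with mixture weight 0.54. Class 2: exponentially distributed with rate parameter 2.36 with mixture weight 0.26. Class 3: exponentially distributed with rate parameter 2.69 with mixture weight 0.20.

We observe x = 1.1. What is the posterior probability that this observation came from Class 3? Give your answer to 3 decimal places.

The responsibility of component k is w_k f_k(x) divided by Σ_j w_j f_j(x).
Component likelihoods at x = 1.1:
  L_1 = 0.297797
  L_2 = 0.175988
  L_3 = 0.139532
Multiply by the mixture weights:
  w_1·L_1 = 0.54 × 0.297797 = 0.16081
  w_2·L_2 = 0.26 × 0.175988 = 0.0457569
  w_3·L_3 = 0.20 × 0.139532 = 0.0279065
Sum: 0.16081 + 0.0457569 + 0.0279065 = 0.234474
Responsibility of Class 3: 0.0279065 / 0.234474 ≈ 0.119

0.119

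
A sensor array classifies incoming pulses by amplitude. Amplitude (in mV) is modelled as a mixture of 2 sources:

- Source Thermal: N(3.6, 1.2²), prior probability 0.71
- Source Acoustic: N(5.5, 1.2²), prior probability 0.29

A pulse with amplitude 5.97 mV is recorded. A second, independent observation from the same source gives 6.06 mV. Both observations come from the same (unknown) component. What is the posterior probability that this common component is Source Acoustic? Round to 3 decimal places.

0.951

The responsibility of component k is P(Z=k) f_k(x) divided by Σ_j P(Z=j) f_j(x).
Since both observations come from the same component, the likelihood for component k is f_k(x₁)·f_k(x₂).
  p_Thermal = [0.0472845] × [0.04066] = 0.00192259
  p_Acoustic = [0.307906] × [0.298153] = 0.091803
Unnormalised posteriors:
  P(Z=Thermal)·p_Thermal = 0.71 × 0.00192259 = 0.00136504
  P(Z=Acoustic)·p_Acoustic = 0.29 × 0.091803 = 0.0266229
Sum: 0.00136504 + 0.0266229 = 0.0279879
So the posterior for Source Acoustic is 0.0266229 / 0.0279879 ≈ 0.951.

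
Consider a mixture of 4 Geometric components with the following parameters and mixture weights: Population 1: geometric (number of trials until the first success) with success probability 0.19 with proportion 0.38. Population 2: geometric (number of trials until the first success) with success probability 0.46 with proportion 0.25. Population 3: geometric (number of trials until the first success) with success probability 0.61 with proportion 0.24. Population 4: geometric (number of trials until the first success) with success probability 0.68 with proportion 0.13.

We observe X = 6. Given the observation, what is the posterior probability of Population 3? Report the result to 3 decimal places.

0.041

Apply Bayes' rule: the posterior for each component is proportional to its prior times its likelihood at x.
Evaluate each component's likelihood at the observed value:
  p_1 = 0.19·(1−0.19)^5 = 0.19·0.348678 = 0.0662489
  p_2 = 0.46·(1−0.46)^5 = 0.46·0.0459165 = 0.0211216
  p_3 = 0.61·(1−0.61)^5 = 0.61·0.00902242 = 0.00550368
  p_4 = 0.68·(1−0.68)^5 = 0.68·0.00335544 = 0.0022817
Prior × likelihood for each component:
  π_1·p_1 = 0.38 × 0.0662489 = 0.0251746
  π_2·p_2 = 0.25 × 0.0211216 = 0.0052804
  π_3·p_3 = 0.24 × 0.00550368 = 0.00132088
  π_4·p_4 = 0.13 × 0.0022817 = 0.000296621
Sum: 0.0251746 + 0.0052804 + 0.00132088 + 0.000296621 = 0.0320725
P(Population 3 | the observation) ≈ 0.041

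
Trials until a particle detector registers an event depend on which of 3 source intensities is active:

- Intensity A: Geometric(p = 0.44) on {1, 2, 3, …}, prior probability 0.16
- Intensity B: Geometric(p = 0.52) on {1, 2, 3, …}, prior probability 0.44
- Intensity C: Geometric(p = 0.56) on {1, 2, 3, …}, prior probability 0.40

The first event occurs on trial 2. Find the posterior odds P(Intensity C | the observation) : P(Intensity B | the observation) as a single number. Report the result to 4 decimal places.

Posterior odds = (w_i f_i(x)) / (w_j f_j(x)); the normalising sum cancels.
Evaluate each component's likelihood at the observed value:
  f_A = 0.44·(1−0.44)^1 = 0.44·0.56 = 0.2464
  f_B = 0.52·(1−0.52)^1 = 0.52·0.48 = 0.2496
  f_C = 0.56·(1−0.56)^1 = 0.56·0.44 = 0.2464
Odds = (0.40/0.44) × (0.2464/0.2496) = 0.909091 × 0.987179 ≈ 0.8974

0.8974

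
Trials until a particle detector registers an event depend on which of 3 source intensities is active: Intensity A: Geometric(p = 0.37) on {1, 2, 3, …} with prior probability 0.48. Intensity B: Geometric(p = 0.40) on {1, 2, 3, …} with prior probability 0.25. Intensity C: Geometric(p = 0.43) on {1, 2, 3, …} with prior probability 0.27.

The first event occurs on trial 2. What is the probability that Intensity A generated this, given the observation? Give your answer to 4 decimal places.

0.4700

The responsibility of component k is π_k f_k(x) divided by Σ_j π_j f_j(x).
Component likelihoods at x = 2:
  p_A = 0.37·(1−0.37)^1 = 0.37·0.63 = 0.2331
  p_B = 0.40·(1−0.40)^1 = 0.40·0.6 = 0.24
  p_C = 0.43·(1−0.43)^1 = 0.43·0.57 = 0.2451
Prior × likelihood for each component:
  π_A·p_A = 0.48 × 0.2331 = 0.111888
  π_B·p_B = 0.25 × 0.24 = 0.06
  π_C·p_C = 0.27 × 0.2451 = 0.066177
Evidence: 0.111888 + 0.06 + 0.066177 = 0.238065
P(Intensity A | data) ≈ 0.4700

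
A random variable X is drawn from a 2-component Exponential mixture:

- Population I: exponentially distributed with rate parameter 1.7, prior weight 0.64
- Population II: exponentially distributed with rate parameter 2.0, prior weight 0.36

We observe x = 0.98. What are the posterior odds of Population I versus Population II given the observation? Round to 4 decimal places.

2.0276

Only the two components matter; the odds are (π_i f_i(x)) / (π_j f_j(x)).
Evaluate each component's likelihood at the observed value:
  p_I = 1.7·e^(−1.7·0.98) = 1.7·e^(−1.6660) = 0.321303
  p_II = 2.0·e^(−2.0·0.98) = 2.0·e^(−1.9600) = 0.281717
Odds = (0.64/0.36) × (0.321303/0.281717) = 1.77778 × 1.14052 ≈ 2.0276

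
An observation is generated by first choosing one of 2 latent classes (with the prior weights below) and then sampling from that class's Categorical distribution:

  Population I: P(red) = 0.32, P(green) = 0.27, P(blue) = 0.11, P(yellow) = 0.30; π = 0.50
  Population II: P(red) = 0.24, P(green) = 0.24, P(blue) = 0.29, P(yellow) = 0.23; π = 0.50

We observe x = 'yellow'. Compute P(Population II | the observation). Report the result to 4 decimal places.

0.4340

The responsibility of component k is π_k f_k(x) divided by Σ_j π_j f_j(x).
Evaluate each component's likelihood at the observed value:
  f_I = P(yellow | comp) = 0.30
  f_II = P(yellow | comp) = 0.23
Weight by the priors:
  π_I·f_I = 0.50 × 0.3 = 0.15
  π_II·f_II = 0.50 × 0.23 = 0.115
Marginal: 0.15 + 0.115 = 0.265
Responsibility of Population II: 0.115 / 0.265 ≈ 0.4340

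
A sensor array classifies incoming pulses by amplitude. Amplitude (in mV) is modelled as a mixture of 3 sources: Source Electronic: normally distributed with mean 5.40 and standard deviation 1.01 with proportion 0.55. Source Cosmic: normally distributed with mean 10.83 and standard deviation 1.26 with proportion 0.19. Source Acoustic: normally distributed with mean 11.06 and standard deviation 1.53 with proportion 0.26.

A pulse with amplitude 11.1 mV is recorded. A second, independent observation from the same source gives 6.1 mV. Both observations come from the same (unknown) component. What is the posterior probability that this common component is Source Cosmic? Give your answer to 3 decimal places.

Posterior ∝ prior × likelihood, so P(k | x) ∝ π_k f_k(x); normalise over all components.
Since both observations come from the same component, the likelihood for component k is f_k(x₁)·f_k(x₂).
  L_Electronic = [(1/(1.01·√(2π)))·exp(−(11.1−5.40)²/(2·1.01²)) = 0.394992·exp(-15.92491) = 4.79169e-08] × [0.310658] = 1.48858e-08
  L_Cosmic = [(1/(1.26·√(2π)))·exp(−(11.1−10.83)²/(2·1.26²)) = 0.316621·exp(-0.02296) = 0.309434] × [0.000275702] = 8.53117e-05
  L_Acoustic = [(1/(1.53·√(2π)))·exp(−(11.1−11.06)²/(2·1.53²)) = 0.260747·exp(-0.00034) = 0.260657] × [0.00136181] = 0.000354967
Unnormalised posteriors:
  π_Electronic·L_Electronic = 0.55 × 1.48858e-08 = 8.18718e-09
  π_Cosmic·L_Cosmic = 0.19 × 8.53117e-05 = 1.62092e-05
  π_Acoustic·L_Acoustic = 0.26 × 0.000354967 = 9.22915e-05
Denominator: 8.18718e-09 + 1.62092e-05 + 9.22915e-05 = 0.000108509
P(Source Cosmic | x₁, x₂) = 1.62092e-05 / 0.000108509 ≈ 0.149

0.149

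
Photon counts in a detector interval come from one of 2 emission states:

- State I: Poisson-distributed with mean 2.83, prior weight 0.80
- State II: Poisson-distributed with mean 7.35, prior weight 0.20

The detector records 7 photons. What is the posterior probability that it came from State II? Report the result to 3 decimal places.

P(component k | x) = P(Z=k)·f_k(x) / marginal(x), where marginal(x) = Σ_j P(Z=j)·f_j(x).
Evaluate each component's likelihood at the observed value:
  L_I = 0.0170224
  L_II = 0.147746
Weight by the priors:
  P(Z=I)·L_I = 0.80 × 0.0170224 = 0.0136179
  P(Z=II)·L_II = 0.20 × 0.147746 = 0.0295492
Sum: 0.0136179 + 0.0295492 = 0.0431672
Responsibility of State II: 0.0295492 / 0.0431672 ≈ 0.685

0.685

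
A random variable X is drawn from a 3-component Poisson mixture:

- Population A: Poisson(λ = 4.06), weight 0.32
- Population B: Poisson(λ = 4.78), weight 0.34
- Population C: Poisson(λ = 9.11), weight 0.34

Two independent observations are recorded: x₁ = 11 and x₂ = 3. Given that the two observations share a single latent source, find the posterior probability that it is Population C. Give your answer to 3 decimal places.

By Bayes' theorem, P(k | x) = w_k f_k(x) / Σ_j w_j f_j(x).
Since both observations come from the same component, the likelihood for component k is f_k(x₁)·f_k(x₂).
  f_A = [0.00213499] × [0.192394] = 0.000410758
  f_B = [0.00626071] × [0.152829] = 0.000956816
  f_C = [0.0993399] × [0.013931] = 0.0013839
Weight by the priors:
  w_A·f_A = 0.32 × 0.000410758 = 0.000131443
  w_B·f_B = 0.34 × 0.000956816 = 0.000325317
  w_C·f_C = 0.34 × 0.0013839 = 0.000470526
Sum: 0.000131443 + 0.000325317 + 0.000470526 = 0.000927286
Responsibility of Population C: 0.000470526 / 0.000927286 ≈ 0.507

0.507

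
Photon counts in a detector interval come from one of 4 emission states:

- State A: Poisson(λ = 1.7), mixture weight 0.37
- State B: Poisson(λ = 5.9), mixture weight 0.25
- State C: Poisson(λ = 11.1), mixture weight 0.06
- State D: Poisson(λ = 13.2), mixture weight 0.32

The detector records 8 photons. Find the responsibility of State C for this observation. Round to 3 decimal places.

By Bayes' theorem, P(k | x) = P(Z=k) f_k(x) / Σ_j P(Z=j) f_j(x).
Evaluate each component's likelihood at the observed value:
  L_A = e^(−1.7)·1.7^8/8! = 0.000316061
  L_B = e^(−5.9)·5.9^8/8! = 0.0997604
  L_C = e^(−11.1)·11.1^8/8! = 0.0863763
  L_D = e^(−13.2)·13.2^8/8! = 0.0423042
Unnormalised posteriors:
  P(Z=A)·L_A = 0.37 × 0.000316061 = 0.000116942
  P(Z=B)·L_B = 0.25 × 0.0997604 = 0.0249401
  P(Z=C)·L_C = 0.06 × 0.0863763 = 0.00518258
  P(Z=D)·L_D = 0.32 × 0.0423042 = 0.0135374
Denominator: 0.000116942 + 0.0249401 + 0.00518258 + 0.0135374 = 0.043777
Responsibility of State C: 0.00518258 / 0.043777 ≈ 0.118

0.118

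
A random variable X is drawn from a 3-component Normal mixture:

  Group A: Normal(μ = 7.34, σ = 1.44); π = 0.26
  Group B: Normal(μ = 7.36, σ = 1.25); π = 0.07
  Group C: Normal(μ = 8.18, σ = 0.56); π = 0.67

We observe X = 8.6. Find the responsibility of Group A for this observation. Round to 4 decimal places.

P(component k | x) = π_k·f_k(x) / marginal(x), where marginal(x) = Σ_j π_j·f_j(x).
Normal densities:
  f_A = (1/(1.44·√(2π)))·exp(−(8.6−7.34)²/(2·1.44²)) = 0.277043·exp(-0.38281) = 0.188927
  f_B = (1/(1.25·√(2π)))·exp(−(8.6−7.36)²/(2·1.25²)) = 0.319154·exp(-0.49203) = 0.195125
  f_C = (1/(0.56·√(2π)))·exp(−(8.6−8.18)²/(2·0.56²)) = 0.712397·exp(-0.28125) = 0.537745
Multiply by the mixture weights:
  π_A·f_A = 0.26 × 0.188927 = 0.049121
  π_B·f_B = 0.07 × 0.195125 = 0.0136588
  π_C·f_C = 0.67 × 0.537745 = 0.360289
Denominator: 0.049121 + 0.0136588 + 0.360289 = 0.423069
So the posterior for Group A is 0.049121 / 0.423069 ≈ 0.1161.

0.1161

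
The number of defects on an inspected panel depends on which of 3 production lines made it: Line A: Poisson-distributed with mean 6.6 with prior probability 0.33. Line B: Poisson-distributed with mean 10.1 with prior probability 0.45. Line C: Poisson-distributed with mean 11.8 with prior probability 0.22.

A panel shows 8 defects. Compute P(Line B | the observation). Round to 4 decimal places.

Apply Bayes' rule: the posterior for each component is proportional to its prior times its likelihood at x.
Poisson probabilities:
  f_A = e^(−6.6)·6.6^8/8! = 0.121475
  f_B = e^(−10.1)·10.1^8/8! = 0.110326
  f_C = e^(−11.8)·11.8^8/8! = 0.0699617
Prior × likelihood for each component:
  w_A·f_A = 0.33 × 0.121475 = 0.0400868
  w_B·f_B = 0.45 × 0.110326 = 0.0496465
  w_C·f_C = 0.22 × 0.0699617 = 0.0153916
Sum: 0.0400868 + 0.0496465 + 0.0153916 = 0.105125
P(Line B | the observation) ≈ 0.4723

0.4723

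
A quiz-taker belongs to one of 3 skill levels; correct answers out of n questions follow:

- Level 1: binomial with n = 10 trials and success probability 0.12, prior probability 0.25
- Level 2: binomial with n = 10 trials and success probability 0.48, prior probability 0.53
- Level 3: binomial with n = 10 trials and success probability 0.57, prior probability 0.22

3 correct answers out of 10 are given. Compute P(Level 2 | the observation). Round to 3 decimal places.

By Bayes' theorem, P(k | x) = P(Z=k) f_k(x) / Σ_j P(Z=j) f_j(x).
Evaluate each component's likelihood at the observed value:
  L_1 = 0.084743
  L_2 = 0.136436
  L_3 = 0.0604067
Prior × likelihood for each component:
  P(Z=1)·L_1 = 0.25 × 0.084743 = 0.0211857
  P(Z=2)·L_2 = 0.53 × 0.136436 = 0.072311
  P(Z=3)·L_3 = 0.22 × 0.0604067 = 0.0132895
Marginal: 0.0211857 + 0.072311 + 0.0132895 = 0.106786
P(Level 2 | data) = 0.072311 / 0.106786 ≈ 0.677

0.677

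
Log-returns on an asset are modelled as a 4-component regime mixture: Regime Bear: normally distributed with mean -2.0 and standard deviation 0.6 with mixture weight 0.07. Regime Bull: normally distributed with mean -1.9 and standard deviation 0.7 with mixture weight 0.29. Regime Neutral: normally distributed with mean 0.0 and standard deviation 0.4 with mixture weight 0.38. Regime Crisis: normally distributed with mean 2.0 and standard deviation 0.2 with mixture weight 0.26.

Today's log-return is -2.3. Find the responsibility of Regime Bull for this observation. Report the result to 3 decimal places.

0.774

The responsibility of component k is π_k f_k(x) divided by Σ_j π_j f_j(x).
Evaluate each component's likelihood at the observed value:
  p_Bear = 0.586776
  p_Bull = 0.484068
  p_Neutral = 6.59811e-08
  p_Crisis = 8.38625e-101
Weight by the priors:
  π_Bear·p_Bear = 0.07 × 0.586776 = 0.0410743
  π_Bull·p_Bull = 0.29 × 0.484068 = 0.14038
  π_Neutral·p_Neutral = 0.38 × 6.59811e-08 = 2.50728e-08
  π_Crisis·p_Crisis = 0.26 × 8.38625e-101 = 2.18043e-101
Normaliser: 0.0410743 + 0.14038 + 2.50728e-08 + 2.18043e-101 = 0.181454
Responsibility of Regime Bull: 0.14038 / 0.181454 ≈ 0.774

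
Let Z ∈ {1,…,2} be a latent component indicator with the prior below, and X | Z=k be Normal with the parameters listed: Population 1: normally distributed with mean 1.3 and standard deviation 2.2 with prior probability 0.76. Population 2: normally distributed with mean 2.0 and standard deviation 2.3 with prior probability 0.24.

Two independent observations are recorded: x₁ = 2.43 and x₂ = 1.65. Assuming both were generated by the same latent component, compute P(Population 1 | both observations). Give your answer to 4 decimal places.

The responsibility of component k is w_k f_k(x) divided by Σ_j w_j f_j(x).
Since both observations come from the same component, the likelihood for component k is f_k(x₁)·f_k(x₂).
  f_1 = [(1/(2.2·√(2π)))·exp(−(2.43−1.3)²/(2·2.2²)) = 0.181337·exp(-0.13191) = 0.158928] × [0.179057] = 0.0284571
  f_2 = [(1/(2.3·√(2π)))·exp(−(2.43−2.0)²/(2·2.3²)) = 0.173453·exp(-0.01748) = 0.170448] × [0.171456] = 0.0292244
Multiply by the mixture weights:
  w_1·f_1 = 0.76 × 0.0284571 = 0.0216274
  w_2·f_2 = 0.24 × 0.0292244 = 0.00701386
Marginal: 0.0216274 + 0.00701386 = 0.0286413
So the posterior for Population 1 is 0.0216274 / 0.0286413 ≈ 0.7551.

0.7551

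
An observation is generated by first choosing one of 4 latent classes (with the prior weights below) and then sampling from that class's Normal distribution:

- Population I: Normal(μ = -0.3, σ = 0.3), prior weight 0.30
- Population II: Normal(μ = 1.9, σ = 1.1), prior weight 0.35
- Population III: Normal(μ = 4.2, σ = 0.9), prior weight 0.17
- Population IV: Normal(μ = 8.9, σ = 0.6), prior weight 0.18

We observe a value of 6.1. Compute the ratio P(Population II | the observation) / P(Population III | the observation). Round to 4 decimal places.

Posterior odds = (π_i f_i(x)) / (π_j f_j(x)); the normalising sum cancels.
Evaluate each component's likelihood at the observed value:
  L_I = (1/(0.3·√(2π)))·exp(−(6.1−-0.3)²/(2·0.3²)) = 1.329808·exp(-227.55556) = 1.98457e-99
  L_II = (1/(1.1·√(2π)))·exp(−(6.1−1.9)²/(2·1.1²)) = 0.362675·exp(-7.28926) = 0.000247647
  L_III = (1/(0.9·√(2π)))·exp(−(6.1−4.2)²/(2·0.9²)) = 0.443269·exp(-2.22840) = 0.0477406
  L_IV = (1/(0.6·√(2π)))·exp(−(6.1−8.9)²/(2·0.6²)) = 0.664904·exp(-10.88889) = 1.24101e-05
8.66766e-05 / 0.0081159 ≈ 0.0107

0.0107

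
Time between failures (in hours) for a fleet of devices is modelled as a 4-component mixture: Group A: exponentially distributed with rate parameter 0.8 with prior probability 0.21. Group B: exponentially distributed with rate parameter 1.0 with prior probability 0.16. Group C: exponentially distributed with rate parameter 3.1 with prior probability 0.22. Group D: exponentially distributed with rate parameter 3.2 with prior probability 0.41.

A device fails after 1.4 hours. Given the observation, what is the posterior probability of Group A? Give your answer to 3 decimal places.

P(component k | x) = π_k·f_k(x) / marginal(x), where marginal(x) = Σ_j π_j·f_j(x).
Exponential densities:
  f_A = 0.261024
  f_B = 0.246597
  f_C = 0.0404132
  f_D = 0.0362669
Unnormalised posteriors:
  π_A·f_A = 0.21 × 0.261024 = 0.054815
  π_B·f_B = 0.16 × 0.246597 = 0.0394555
  π_C·f_C = 0.22 × 0.0404132 = 0.00889091
  π_D·f_D = 0.41 × 0.0362669 = 0.0148694
Sum: 0.054815 + 0.0394555 + 0.00889091 + 0.0148694 = 0.118031
So the posterior for Group A is 0.054815 / 0.118031 ≈ 0.464.

0.464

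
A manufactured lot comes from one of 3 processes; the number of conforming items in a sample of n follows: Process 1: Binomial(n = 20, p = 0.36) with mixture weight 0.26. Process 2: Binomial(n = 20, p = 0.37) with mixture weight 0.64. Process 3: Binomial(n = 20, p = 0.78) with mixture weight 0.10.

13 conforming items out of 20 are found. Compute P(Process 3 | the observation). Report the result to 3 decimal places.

0.549

By Bayes' theorem, P(k | x) = π_k f_k(x) / Σ_j π_j f_j(x).
Evaluate each component's likelihood at the observed value:
  p_1 = C(20,13)·0.36^13·0.64^7 = 77520·1.70582e-06·0.0439805 = 0.00581575
  p_2 = C(20,13)·0.37^13·0.63^7 = 77520·2.43569e-06·0.0393898 = 0.00743738
  p_3 = C(20,13)·0.78^13·0.22^7 = 77520·0.0395576·2.49436e-05 = 0.0764896
Weight by the priors:
  π_1·p_1 = 0.26 × 0.00581575 = 0.0015121
  π_2·p_2 = 0.64 × 0.00743738 = 0.00475992
  π_3·p_3 = 0.10 × 0.0764896 = 0.00764896
Evidence: 0.0015121 + 0.00475992 + 0.00764896 = 0.013921
P(Process 3 | x) ≈ 0.549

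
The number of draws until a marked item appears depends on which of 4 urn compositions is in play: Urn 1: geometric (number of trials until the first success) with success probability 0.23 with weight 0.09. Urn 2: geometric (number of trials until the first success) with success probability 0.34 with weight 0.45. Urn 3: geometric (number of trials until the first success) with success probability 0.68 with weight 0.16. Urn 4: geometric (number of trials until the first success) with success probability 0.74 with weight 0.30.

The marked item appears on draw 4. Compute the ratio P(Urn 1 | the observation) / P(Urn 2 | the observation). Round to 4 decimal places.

0.2148

Posterior odds = (P(Z=i) f_i(x)) / (P(Z=j) f_j(x)); the normalising sum cancels.
Geometric probabilities:
  L_1 = 0.105003
  L_2 = 0.0977486
  L_3 = 0.0222822
  L_4 = 0.0130062
Odds = (0.09/0.45) × (0.105003/0.0977486) = 0.2 × 1.07421 ≈ 0.2148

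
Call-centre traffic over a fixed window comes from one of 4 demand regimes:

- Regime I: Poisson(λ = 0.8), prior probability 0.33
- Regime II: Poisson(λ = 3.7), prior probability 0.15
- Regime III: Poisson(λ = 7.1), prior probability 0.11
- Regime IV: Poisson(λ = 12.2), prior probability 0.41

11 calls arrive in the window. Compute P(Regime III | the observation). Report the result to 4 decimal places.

By Bayes' theorem, P(k | x) = P(Z=k) f_k(x) / Σ_j P(Z=j) f_j(x).
Component likelihoods at x = 11 calls:
  p_I = 9.66938e-10
  p_II = 0.00110198
  p_III = 0.0477744
  p_IV = 0.112308
Unnormalised posteriors:
  P(Z=I)·p_I = 0.33 × 9.66938e-10 = 3.19089e-10
  P(Z=II)·p_II = 0.15 × 0.00110198 = 0.000165297
  P(Z=III)·p_III = 0.11 × 0.0477744 = 0.00525518
  P(Z=IV)·p_IV = 0.41 × 0.112308 = 0.0460462
Sum: 3.19089e-10 + 0.000165297 + 0.00525518 + 0.0460462 = 0.0514667
P(Regime III | the observation) ≈ 0.1021

0.1021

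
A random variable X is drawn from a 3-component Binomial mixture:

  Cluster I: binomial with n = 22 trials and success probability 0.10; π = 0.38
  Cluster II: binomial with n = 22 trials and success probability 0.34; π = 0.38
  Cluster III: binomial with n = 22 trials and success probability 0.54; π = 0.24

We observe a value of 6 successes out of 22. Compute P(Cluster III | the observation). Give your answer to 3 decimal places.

The responsibility of component k is π_k f_k(x) divided by Σ_j π_j f_j(x).
Component likelihoods at x = 6 successes out of 22:
  L_I = C(22,6)·0.10^6·0.90^16 = 74613·1e-06·0.185302 = 0.0138259
  L_II = C(22,6)·0.34^6·0.66^16 = 74613·0.0015448·0.00129629 = 0.149414
  L_III = C(22,6)·0.54^6·0.46^16 = 74613·0.0247949·4.01907e-06 = 0.00743537
Multiply by the mixture weights:
  π_I·L_I = 0.38 × 0.0138259 = 0.00525386
  π_II·L_II = 0.38 × 0.149414 = 0.0567773
  π_III·L_III = 0.24 × 0.00743537 = 0.00178449
Denominator: 0.00525386 + 0.0567773 + 0.00178449 = 0.0638156
So the posterior for Cluster III is 0.00178449 / 0.0638156 ≈ 0.028.

0.028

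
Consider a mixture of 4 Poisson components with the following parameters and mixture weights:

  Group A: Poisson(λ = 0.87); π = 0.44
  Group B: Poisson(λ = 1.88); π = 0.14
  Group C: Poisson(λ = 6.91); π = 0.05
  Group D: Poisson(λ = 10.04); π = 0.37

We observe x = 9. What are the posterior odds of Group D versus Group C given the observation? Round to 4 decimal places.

Since P(k|x) ∝ π_k f_k(x), the posterior odds are π_i f_i(x) / (π_j f_j(x)).
Poisson probabilities:
  L_A = e^(−0.87)·0.87^9/9! = 3.29666e-07
  L_B = e^(−1.88)·1.88^9/9! = 0.000123363
  L_C = e^(−6.91)·6.91^9/9! = 0.0987562
  L_D = e^(−10.04)·10.04^9/9! = 0.124602
Odds = (0.37/0.05) × (0.124602/0.0987562) = 7.4 × 1.26171 ≈ 9.3366

9.3366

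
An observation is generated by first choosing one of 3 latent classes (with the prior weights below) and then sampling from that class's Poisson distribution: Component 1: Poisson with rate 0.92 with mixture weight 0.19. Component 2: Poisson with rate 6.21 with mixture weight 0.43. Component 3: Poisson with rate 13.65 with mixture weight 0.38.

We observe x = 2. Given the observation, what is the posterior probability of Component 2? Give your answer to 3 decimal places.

The responsibility of component k is w_k f_k(x) divided by Σ_j w_j f_j(x).
Evaluate each component's likelihood at the observed value:
  L_1 = e^(−0.92)·0.92^2/2! = 0.168653
  L_2 = e^(−6.21)·6.21^2/2! = 0.0387422
  L_3 = e^(−13.65)·13.65^2/2! = 0.00010993
Weight by the priors:
  w_1·L_1 = 0.19 × 0.168653 = 0.0320441
  w_2·L_2 = 0.43 × 0.0387422 = 0.0166592
  w_3·L_3 = 0.38 × 0.00010993 = 4.17733e-05
Normaliser: 0.0320441 + 0.0166592 + 4.17733e-05 = 0.048745
P(Component 2 | x) = 0.0166592 / 0.048745 ≈ 0.342

0.342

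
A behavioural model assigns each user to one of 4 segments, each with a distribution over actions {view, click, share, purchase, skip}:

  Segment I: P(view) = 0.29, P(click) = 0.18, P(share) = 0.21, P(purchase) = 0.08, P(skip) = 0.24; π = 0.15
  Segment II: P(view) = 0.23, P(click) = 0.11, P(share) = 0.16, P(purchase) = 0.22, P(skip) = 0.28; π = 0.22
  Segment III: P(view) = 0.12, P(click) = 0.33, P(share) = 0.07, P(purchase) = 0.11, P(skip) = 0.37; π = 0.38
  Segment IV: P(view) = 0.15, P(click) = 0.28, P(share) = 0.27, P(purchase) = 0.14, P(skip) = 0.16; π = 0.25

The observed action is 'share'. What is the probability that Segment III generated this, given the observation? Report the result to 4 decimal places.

0.1654

The responsibility of component k is w_k f_k(x) divided by Σ_j w_j f_j(x).
Categorical probabilities:
  p_I = P(share | comp) = 0.21
  p_II = P(share | comp) = 0.16
  p_III = P(share | comp) = 0.07
  p_IV = P(share | comp) = 0.27
Unnormalised posteriors:
  w_I·p_I = 0.15 × 0.21 = 0.0315
  w_II·p_II = 0.22 × 0.16 = 0.0352
  w_III·p_III = 0.38 × 0.07 = 0.0266
  w_IV·p_IV = 0.25 × 0.27 = 0.0675
Sum: 0.0315 + 0.0352 + 0.0266 + 0.0675 = 0.1608
P(Segment III | 'share') = 0.0266 / 0.1608 ≈ 0.1654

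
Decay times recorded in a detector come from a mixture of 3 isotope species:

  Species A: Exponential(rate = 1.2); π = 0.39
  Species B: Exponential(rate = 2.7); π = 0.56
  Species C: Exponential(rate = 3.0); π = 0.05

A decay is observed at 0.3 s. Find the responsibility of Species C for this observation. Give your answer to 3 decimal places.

The responsibility of component k is π_k f_k(x) divided by Σ_j π_j f_j(x).
Evaluate each component's likelihood at the observed value:
  p_A = 1.2·e^(−1.2·0.3) = 1.2·e^(−0.3600) = 0.837212
  p_B = 2.7·e^(−2.7·0.3) = 2.7·e^(−0.8100) = 1.20112
  p_C = 3.0·e^(−3.0·0.3) = 3.0·e^(−0.9000) = 1.21971
Weight by the priors:
  π_A·p_A = 0.39 × 0.837212 = 0.326513
  π_B·p_B = 0.56 × 1.20112 = 0.672625
  π_C·p_C = 0.05 × 1.21971 = 0.0609854
Denominator: 0.326513 + 0.672625 + 0.0609854 = 1.06012
P(Species C | 0.3 s) ≈ 0.058

0.058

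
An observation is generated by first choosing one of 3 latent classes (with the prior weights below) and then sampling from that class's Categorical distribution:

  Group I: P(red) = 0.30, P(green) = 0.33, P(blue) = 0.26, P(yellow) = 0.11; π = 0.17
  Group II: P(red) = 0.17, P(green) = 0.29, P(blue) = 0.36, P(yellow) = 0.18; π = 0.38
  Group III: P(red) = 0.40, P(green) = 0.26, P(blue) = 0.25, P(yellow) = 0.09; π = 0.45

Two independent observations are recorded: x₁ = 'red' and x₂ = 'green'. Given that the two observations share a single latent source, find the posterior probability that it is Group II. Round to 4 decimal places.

0.2275

P(component k | x) = w_k·f_k(x) / marginal(x), where marginal(x) = Σ_j w_j·f_j(x).
Since both observations come from the same component, the likelihood for component k is f_k(x₁)·f_k(x₂).
  L_I = [0.3] × [0.33] = 0.099
  L_II = [0.17] × [0.29] = 0.0493
  L_III = [0.4] × [0.26] = 0.104
Unnormalised posteriors:
  w_I·L_I = 0.17 × 0.099 = 0.01683
  w_II·L_II = 0.38 × 0.0493 = 0.018734
  w_III·L_III = 0.45 × 0.104 = 0.0468
Sum: 0.01683 + 0.018734 + 0.0468 = 0.082364
P(Group II | x₁, x₂) = 0.018734 / 0.082364 ≈ 0.2275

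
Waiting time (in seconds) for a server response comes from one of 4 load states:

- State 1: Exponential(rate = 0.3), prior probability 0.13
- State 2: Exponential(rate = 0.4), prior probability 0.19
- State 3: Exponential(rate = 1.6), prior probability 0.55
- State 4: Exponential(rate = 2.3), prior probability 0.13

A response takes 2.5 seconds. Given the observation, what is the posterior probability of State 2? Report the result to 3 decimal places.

By Bayes' theorem, P(k | x) = w_k f_k(x) / Σ_j w_j f_j(x).
Evaluate each component's likelihood at the observed value:
  L_1 = 0.3·e^(−0.3·2.5) = 0.3·e^(−0.7500) = 0.14171
  L_2 = 0.4·e^(−0.4·2.5) = 0.4·e^(−1.0000) = 0.147152
  L_3 = 1.6·e^(−1.6·2.5) = 1.6·e^(−4.0000) = 0.029305
  L_4 = 2.3·e^(−2.3·2.5) = 2.3·e^(−5.7500) = 0.0073204
Multiply by the mixture weights:
  w_1·L_1 = 0.13 × 0.14171 = 0.0184223
  w_2·L_2 = 0.19 × 0.147152 = 0.0279588
  w_3·L_3 = 0.55 × 0.029305 = 0.0161178
  w_4·L_4 = 0.13 × 0.0073204 = 0.000951651
Evidence: 0.0184223 + 0.0279588 + 0.0161178 + 0.000951651 = 0.0634505
So the posterior for State 2 is 0.0279588 / 0.0634505 ≈ 0.441.

0.441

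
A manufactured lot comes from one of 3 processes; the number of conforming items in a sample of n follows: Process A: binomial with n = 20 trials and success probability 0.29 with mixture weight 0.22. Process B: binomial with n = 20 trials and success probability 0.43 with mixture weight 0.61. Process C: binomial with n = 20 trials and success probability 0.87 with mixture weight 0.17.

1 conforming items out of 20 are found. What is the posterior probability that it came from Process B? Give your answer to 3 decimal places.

0.060

P(component k | x) = π_k·f_k(x) / marginal(x), where marginal(x) = Σ_j π_j·f_j(x).
Binomial probabilities:
  f_A = 0.00865639
  f_B = 0.000197752
  f_C = 2.54374e-16
Unnormalised posteriors:
  π_A·f_A = 0.22 × 0.00865639 = 0.0019044
  π_B·f_B = 0.61 × 0.000197752 = 0.000120629
  π_C·f_C = 0.17 × 2.54374e-16 = 4.32436e-17
Marginal: 0.0019044 + 0.000120629 + 4.32436e-17 = 0.00202503
P(Process B | the observation) ≈ 0.060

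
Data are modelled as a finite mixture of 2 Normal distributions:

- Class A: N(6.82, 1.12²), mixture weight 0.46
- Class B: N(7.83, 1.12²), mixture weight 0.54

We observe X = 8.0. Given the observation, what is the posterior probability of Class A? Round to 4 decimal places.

By Bayes' theorem, P(k | x) = P(Z=k) f_k(x) / Σ_j P(Z=j) f_j(x).
Component likelihoods at x = 8.0:
  p_A = 0.204482
  p_B = 0.352119
Weight by the priors:
  P(Z=A)·p_A = 0.46 × 0.204482 = 0.0940619
  P(Z=B)·p_B = 0.54 × 0.352119 = 0.190144
Evidence: 0.0940619 + 0.190144 = 0.284206
Responsibility of Class A: 0.0940619 / 0.284206 ≈ 0.3310

0.3310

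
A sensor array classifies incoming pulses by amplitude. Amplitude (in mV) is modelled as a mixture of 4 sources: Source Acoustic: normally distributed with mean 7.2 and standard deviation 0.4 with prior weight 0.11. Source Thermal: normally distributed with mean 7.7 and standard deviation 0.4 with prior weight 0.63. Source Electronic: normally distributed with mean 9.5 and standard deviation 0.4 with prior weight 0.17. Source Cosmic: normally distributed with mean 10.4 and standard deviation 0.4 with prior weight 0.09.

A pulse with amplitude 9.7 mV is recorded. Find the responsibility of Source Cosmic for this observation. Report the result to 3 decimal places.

The responsibility of component k is π_k f_k(x) divided by Σ_j π_j f_j(x).
Normal densities:
  p_Acoustic = (1/(0.4·√(2π)))·exp(−(9.7−7.2)²/(2·0.4²)) = 0.997356·exp(-19.53125) = 3.285e-09
  p_Thermal = (1/(0.4·√(2π)))·exp(−(9.7−7.7)²/(2·0.4²)) = 0.997356·exp(-12.50000) = 3.7168e-06
  p_Electronic = (1/(0.4·√(2π)))·exp(−(9.7−9.5)²/(2·0.4²)) = 0.997356·exp(-0.12500) = 0.880163
  p_Cosmic = (1/(0.4·√(2π)))·exp(−(9.7−10.4)²/(2·0.4²)) = 0.997356·exp(-1.53125) = 0.215693
Prior × likelihood for each component:
  π_Acoustic·p_Acoustic = 0.11 × 3.285e-09 = 3.6135e-10
  π_Thermal·p_Thermal = 0.63 × 3.7168e-06 = 2.34158e-06
  π_Electronic·p_Electronic = 0.17 × 0.880163 = 0.149628
  π_Cosmic·p_Cosmic = 0.09 × 0.215693 = 0.0194124
Normaliser: 3.6135e-10 + 2.34158e-06 + 0.149628 + 0.0194124 = 0.169043
Responsibility of Source Cosmic: 0.0194124 / 0.169043 ≈ 0.115

0.115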